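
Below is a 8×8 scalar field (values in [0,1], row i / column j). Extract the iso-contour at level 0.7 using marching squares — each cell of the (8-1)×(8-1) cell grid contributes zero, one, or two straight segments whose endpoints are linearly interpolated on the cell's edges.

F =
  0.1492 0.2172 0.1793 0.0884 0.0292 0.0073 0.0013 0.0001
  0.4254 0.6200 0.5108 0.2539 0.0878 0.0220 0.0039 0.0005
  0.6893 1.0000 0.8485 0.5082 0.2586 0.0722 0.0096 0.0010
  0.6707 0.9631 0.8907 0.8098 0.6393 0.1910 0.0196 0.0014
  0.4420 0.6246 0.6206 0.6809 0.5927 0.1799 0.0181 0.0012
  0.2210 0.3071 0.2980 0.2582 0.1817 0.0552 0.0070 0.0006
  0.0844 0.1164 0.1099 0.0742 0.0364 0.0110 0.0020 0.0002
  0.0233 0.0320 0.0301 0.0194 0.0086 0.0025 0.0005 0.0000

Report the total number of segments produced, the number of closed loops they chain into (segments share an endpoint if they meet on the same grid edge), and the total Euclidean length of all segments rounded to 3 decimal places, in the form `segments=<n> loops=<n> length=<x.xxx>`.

cell (1,0): code 0100 → (1.211,1.000)–(2.000,0.034)
cell (1,1): code 1100 → (1.560,2.000)–(1.211,1.000)
cell (1,2): code 1000 → (2.000,2.436)–(1.560,2.000)
cell (2,0): code 0110 → (2.000,0.034)–(3.000,0.100)
cell (2,2): code 1101 → (2.636,3.000)–(2.000,2.436)
cell (2,3): code 1000 → (3.000,3.644)–(2.636,3.000)
cell (3,0): code 0010 → (3.000,0.100)–(3.777,1.000)
cell (3,1): code 0011 → (3.777,1.000)–(3.706,2.000)
cell (3,2): code 0011 → (3.706,2.000)–(3.852,3.000)
cell (3,3): code 0001 → (3.852,3.000)–(3.000,3.644)
total: 10 segments, chained into 1 closed loop(s), length Σ = 9.787801

segments=10 loops=1 length=9.788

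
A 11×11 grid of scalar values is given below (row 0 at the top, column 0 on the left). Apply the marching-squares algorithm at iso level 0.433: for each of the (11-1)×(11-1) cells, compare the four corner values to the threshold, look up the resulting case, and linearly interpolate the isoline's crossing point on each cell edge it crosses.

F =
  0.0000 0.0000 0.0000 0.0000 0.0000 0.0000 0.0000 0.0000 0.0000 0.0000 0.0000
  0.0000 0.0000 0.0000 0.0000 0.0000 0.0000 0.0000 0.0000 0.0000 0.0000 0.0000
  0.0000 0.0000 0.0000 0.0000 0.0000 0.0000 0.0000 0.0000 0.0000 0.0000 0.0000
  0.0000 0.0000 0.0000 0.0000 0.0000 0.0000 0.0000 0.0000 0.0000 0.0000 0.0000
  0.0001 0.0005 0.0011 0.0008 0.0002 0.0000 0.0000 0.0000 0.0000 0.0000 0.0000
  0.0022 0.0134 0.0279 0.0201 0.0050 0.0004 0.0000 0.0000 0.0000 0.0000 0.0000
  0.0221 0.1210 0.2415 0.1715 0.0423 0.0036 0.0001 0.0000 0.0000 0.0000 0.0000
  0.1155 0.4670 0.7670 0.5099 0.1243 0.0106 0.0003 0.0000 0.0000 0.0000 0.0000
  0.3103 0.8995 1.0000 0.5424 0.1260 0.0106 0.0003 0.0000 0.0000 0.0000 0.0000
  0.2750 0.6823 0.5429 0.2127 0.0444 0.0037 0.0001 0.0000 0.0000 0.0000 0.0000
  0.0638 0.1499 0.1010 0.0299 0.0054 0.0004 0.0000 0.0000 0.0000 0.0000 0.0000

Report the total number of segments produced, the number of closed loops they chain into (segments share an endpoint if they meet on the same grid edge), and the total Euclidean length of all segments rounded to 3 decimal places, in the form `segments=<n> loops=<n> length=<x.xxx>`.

segments=12 loops=1 length=9.469

cell (6,0): code 0100 → (6.902,1.000)–(7.000,0.903)
cell (6,1): code 1100 → (6.364,2.000)–(6.902,1.000)
cell (6,2): code 1100 → (6.773,3.000)–(6.364,2.000)
cell (6,3): code 1000 → (7.000,3.199)–(6.773,3.000)
cell (7,0): code 0110 → (7.000,0.903)–(8.000,0.208)
cell (7,3): code 1001 → (8.000,3.263)–(7.000,3.199)
cell (8,0): code 0110 → (8.000,0.208)–(9.000,0.388)
cell (8,2): code 1011 → (9.000,2.333)–(8.332,3.000)
cell (8,3): code 0001 → (8.332,3.000)–(8.000,3.263)
cell (9,0): code 0010 → (9.000,0.388)–(9.468,1.000)
cell (9,1): code 0011 → (9.468,1.000)–(9.249,2.000)
cell (9,2): code 0001 → (9.249,2.000)–(9.000,2.333)
total: 12 segments, chained into 1 closed loop(s), length Σ = 9.468856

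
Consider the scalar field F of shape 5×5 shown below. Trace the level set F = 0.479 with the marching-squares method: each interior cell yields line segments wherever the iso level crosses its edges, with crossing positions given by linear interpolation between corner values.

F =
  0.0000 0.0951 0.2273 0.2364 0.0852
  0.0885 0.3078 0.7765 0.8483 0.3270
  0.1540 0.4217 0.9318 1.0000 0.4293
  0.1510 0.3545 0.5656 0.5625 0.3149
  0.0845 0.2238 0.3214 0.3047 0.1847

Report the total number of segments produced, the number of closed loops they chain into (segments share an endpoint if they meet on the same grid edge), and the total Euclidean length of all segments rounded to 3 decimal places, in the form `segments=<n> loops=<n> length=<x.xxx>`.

segments=10 loops=1 length=9.092

cell (0,1): code 0100 → (0.458,2.000)–(1.000,1.365)
cell (0,2): code 1100 → (0.396,3.000)–(0.458,2.000)
cell (0,3): code 1000 → (1.000,3.708)–(0.396,3.000)
cell (1,1): code 0110 → (1.000,1.365)–(2.000,1.112)
cell (1,3): code 1001 → (2.000,3.913)–(1.000,3.708)
cell (2,1): code 0110 → (2.000,1.112)–(3.000,1.590)
cell (2,3): code 1001 → (3.000,3.337)–(2.000,3.913)
cell (3,1): code 0010 → (3.000,1.590)–(3.355,2.000)
cell (3,2): code 0011 → (3.355,2.000)–(3.324,3.000)
cell (3,3): code 0001 → (3.324,3.000)–(3.000,3.337)
total: 10 segments, chained into 1 closed loop(s), length Σ = 9.091521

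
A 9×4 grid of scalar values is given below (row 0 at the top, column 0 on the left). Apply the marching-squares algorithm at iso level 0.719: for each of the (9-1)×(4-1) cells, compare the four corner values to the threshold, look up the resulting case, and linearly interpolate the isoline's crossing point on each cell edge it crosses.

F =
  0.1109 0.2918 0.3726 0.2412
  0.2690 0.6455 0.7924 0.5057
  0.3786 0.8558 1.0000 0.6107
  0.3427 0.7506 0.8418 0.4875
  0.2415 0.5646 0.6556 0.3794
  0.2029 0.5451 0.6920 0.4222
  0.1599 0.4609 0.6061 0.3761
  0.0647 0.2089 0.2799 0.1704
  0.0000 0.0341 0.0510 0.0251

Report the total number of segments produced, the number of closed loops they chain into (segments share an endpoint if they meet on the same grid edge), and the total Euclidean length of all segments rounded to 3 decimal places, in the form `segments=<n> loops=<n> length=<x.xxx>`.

segments=10 loops=1 length=7.399

cell (0,1): code 0100 → (0.825,2.000)–(1.000,1.500)
cell (0,2): code 1000 → (1.000,2.256)–(0.825,2.000)
cell (1,0): code 0100 → (1.350,1.000)–(2.000,0.713)
cell (1,1): code 1110 → (1.000,1.500)–(1.350,1.000)
cell (1,2): code 1001 → (2.000,2.722)–(1.000,2.256)
cell (2,0): code 0110 → (2.000,0.713)–(3.000,0.923)
cell (2,2): code 1001 → (3.000,2.347)–(2.000,2.722)
cell (3,0): code 0010 → (3.000,0.923)–(3.170,1.000)
cell (3,1): code 0011 → (3.170,1.000)–(3.660,2.000)
cell (3,2): code 0001 → (3.660,2.000)–(3.000,2.347)
total: 10 segments, chained into 1 closed loop(s), length Σ = 7.398648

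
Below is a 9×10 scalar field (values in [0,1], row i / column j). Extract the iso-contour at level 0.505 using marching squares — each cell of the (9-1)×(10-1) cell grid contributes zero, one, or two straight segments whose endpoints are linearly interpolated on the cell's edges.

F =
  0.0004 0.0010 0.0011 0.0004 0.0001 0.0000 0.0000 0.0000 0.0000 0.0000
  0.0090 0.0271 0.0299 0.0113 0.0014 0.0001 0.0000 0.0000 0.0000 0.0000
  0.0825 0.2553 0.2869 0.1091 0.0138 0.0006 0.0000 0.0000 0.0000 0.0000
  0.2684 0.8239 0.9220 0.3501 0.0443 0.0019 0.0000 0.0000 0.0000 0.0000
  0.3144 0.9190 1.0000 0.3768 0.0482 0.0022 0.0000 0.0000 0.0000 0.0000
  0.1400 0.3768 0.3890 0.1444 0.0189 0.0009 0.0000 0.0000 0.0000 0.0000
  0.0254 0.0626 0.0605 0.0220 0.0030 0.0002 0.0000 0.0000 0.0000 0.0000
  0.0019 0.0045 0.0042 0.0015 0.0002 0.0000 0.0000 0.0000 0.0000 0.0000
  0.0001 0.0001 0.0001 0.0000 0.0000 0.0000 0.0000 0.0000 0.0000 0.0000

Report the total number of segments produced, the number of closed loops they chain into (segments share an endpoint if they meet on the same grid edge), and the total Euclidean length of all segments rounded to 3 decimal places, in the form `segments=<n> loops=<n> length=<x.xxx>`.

cell (2,0): code 0100 → (2.439,1.000)–(3.000,0.426)
cell (2,1): code 1100 → (2.343,2.000)–(2.439,1.000)
cell (2,2): code 1000 → (3.000,2.729)–(2.343,2.000)
cell (3,0): code 0110 → (3.000,0.426)–(4.000,0.315)
cell (3,2): code 1001 → (4.000,2.794)–(3.000,2.729)
cell (4,0): code 0010 → (4.000,0.315)–(4.764,1.000)
cell (4,1): code 0011 → (4.764,1.000)–(4.810,2.000)
cell (4,2): code 0001 → (4.810,2.000)–(4.000,2.794)
total: 8 segments, chained into 1 closed loop(s), length Σ = 7.957844

segments=8 loops=1 length=7.958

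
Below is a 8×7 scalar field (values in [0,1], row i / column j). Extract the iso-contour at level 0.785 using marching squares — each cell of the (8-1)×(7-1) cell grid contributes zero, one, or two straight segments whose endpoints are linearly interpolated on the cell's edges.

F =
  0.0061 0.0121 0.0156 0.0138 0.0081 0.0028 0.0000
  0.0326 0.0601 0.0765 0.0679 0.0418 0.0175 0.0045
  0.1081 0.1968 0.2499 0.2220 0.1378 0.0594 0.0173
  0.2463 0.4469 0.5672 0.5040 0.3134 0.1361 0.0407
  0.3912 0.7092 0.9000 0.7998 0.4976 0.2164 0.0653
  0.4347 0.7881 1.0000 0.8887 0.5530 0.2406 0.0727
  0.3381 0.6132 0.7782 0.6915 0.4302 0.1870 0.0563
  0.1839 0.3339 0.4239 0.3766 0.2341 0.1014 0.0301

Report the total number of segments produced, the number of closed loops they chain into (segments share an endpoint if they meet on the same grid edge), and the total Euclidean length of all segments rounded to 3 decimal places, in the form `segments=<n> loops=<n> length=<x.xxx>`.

cell (3,1): code 0100 → (3.654,2.000)–(4.000,1.397)
cell (3,2): code 1100 → (3.950,3.000)–(3.654,2.000)
cell (3,3): code 1000 → (4.000,3.049)–(3.950,3.000)
cell (4,0): code 0100 → (4.961,1.000)–(5.000,0.991)
cell (4,1): code 1110 → (4.000,1.397)–(4.961,1.000)
cell (4,3): code 1001 → (5.000,3.309)–(4.000,3.049)
cell (5,0): code 0010 → (5.000,0.991)–(5.018,1.000)
cell (5,1): code 0011 → (5.018,1.000)–(5.969,2.000)
cell (5,2): code 0011 → (5.969,2.000)–(5.526,3.000)
cell (5,3): code 0001 → (5.526,3.000)–(5.000,3.309)
total: 10 segments, chained into 1 closed loop(s), length Σ = 7.024628

segments=10 loops=1 length=7.025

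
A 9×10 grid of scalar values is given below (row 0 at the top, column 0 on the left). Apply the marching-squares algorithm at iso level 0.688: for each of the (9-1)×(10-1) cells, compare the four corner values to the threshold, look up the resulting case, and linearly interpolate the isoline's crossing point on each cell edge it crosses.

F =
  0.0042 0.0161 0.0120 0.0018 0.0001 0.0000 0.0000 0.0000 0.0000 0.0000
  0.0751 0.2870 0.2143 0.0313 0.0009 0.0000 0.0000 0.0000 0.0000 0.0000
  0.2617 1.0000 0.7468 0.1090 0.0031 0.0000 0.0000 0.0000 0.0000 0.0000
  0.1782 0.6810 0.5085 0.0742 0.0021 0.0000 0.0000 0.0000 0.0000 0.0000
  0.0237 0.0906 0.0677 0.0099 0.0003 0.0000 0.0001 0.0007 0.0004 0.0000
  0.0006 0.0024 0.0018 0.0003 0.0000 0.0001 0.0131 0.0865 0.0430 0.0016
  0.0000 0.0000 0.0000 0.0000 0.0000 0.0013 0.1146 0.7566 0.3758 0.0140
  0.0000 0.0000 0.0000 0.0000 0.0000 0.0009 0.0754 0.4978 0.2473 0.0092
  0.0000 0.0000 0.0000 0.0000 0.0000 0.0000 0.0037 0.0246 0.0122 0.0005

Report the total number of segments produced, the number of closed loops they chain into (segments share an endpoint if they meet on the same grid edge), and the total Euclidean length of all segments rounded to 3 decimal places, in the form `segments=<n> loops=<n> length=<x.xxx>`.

segments=10 loops=2 length=5.334

cell (1,0): code 0100 → (1.562,1.000)–(2.000,0.577)
cell (1,1): code 1100 → (1.890,2.000)–(1.562,1.000)
cell (1,2): code 1000 → (2.000,2.092)–(1.890,2.000)
cell (2,0): code 0010 → (2.000,0.577)–(2.978,1.000)
cell (2,1): code 0011 → (2.978,1.000)–(2.247,2.000)
cell (2,2): code 0001 → (2.247,2.000)–(2.000,2.092)
cell (5,6): code 0100 → (5.898,7.000)–(6.000,6.893)
cell (5,7): code 1000 → (6.000,7.180)–(5.898,7.000)
cell (6,6): code 0010 → (6.000,6.893)–(6.265,7.000)
cell (6,7): code 0001 → (6.265,7.000)–(6.000,7.180)
total: 10 segments, chained into 2 closed loop(s), length Σ = 5.333540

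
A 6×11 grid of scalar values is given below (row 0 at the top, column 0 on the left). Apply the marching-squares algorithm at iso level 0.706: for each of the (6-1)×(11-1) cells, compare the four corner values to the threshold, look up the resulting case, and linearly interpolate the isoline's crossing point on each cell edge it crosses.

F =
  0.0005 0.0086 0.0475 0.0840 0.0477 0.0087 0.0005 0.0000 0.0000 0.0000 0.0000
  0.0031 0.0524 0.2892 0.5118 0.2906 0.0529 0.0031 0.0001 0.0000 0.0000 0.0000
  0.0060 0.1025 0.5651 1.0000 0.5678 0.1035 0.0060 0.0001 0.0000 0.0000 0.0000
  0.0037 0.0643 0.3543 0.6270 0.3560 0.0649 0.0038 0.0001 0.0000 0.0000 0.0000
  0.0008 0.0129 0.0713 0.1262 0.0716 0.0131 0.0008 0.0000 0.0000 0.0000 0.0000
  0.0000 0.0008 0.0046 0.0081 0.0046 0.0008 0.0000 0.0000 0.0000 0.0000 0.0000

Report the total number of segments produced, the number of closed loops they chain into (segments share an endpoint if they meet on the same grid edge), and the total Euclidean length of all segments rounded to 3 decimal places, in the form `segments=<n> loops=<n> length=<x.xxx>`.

segments=4 loops=1 length=3.893

cell (1,2): code 0100 → (1.398,3.000)–(2.000,2.324)
cell (1,3): code 1000 → (2.000,3.680)–(1.398,3.000)
cell (2,2): code 0010 → (2.000,2.324)–(2.788,3.000)
cell (2,3): code 0001 → (2.788,3.000)–(2.000,3.680)
total: 4 segments, chained into 1 closed loop(s), length Σ = 3.893403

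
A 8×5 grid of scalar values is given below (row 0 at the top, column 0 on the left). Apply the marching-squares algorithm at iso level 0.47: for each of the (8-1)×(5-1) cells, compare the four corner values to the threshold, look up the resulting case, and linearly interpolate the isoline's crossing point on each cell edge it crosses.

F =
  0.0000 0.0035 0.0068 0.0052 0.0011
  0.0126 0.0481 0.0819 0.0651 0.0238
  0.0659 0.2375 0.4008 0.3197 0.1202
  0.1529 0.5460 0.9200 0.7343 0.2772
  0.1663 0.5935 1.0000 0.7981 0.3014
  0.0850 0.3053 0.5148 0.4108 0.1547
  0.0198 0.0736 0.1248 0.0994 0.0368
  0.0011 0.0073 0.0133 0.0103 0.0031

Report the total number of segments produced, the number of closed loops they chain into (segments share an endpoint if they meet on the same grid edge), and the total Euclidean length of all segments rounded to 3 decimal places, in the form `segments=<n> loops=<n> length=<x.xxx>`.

cell (2,0): code 0100 → (2.754,1.000)–(3.000,0.807)
cell (2,1): code 1100 → (2.133,2.000)–(2.754,1.000)
cell (2,2): code 1100 → (2.363,3.000)–(2.133,2.000)
cell (2,3): code 1000 → (3.000,3.578)–(2.363,3.000)
cell (3,0): code 0110 → (3.000,0.807)–(4.000,0.711)
cell (3,3): code 1001 → (4.000,3.661)–(3.000,3.578)
cell (4,0): code 0010 → (4.000,0.711)–(4.429,1.000)
cell (4,1): code 0111 → (4.429,1.000)–(5.000,1.786)
cell (4,2): code 1011 → (5.000,2.431)–(4.847,3.000)
cell (4,3): code 0001 → (4.847,3.000)–(4.000,3.661)
cell (5,1): code 0010 → (5.000,1.786)–(5.115,2.000)
cell (5,2): code 0001 → (5.115,2.000)–(5.000,2.431)
total: 12 segments, chained into 1 closed loop(s), length Σ = 9.225543

segments=12 loops=1 length=9.226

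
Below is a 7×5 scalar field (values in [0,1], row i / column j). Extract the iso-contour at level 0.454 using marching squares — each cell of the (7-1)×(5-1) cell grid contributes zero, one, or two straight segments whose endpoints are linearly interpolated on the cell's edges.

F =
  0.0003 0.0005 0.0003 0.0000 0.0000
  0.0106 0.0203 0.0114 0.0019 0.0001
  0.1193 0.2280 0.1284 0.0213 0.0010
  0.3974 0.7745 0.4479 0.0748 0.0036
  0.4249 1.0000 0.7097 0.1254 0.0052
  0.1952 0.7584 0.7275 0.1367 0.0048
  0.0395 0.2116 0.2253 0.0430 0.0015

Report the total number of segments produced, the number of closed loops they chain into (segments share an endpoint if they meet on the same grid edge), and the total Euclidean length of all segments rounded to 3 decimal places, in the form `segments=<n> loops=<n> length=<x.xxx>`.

cell (2,0): code 0100 → (2.414,1.000)–(3.000,0.150)
cell (2,1): code 1000 → (3.000,1.981)–(2.414,1.000)
cell (3,0): code 0110 → (3.000,0.150)–(4.000,0.051)
cell (3,1): code 1101 → (3.023,2.000)–(3.000,1.981)
cell (3,2): code 1000 → (4.000,2.438)–(3.023,2.000)
cell (4,0): code 0110 → (4.000,0.051)–(5.000,0.460)
cell (4,2): code 1001 → (5.000,2.463)–(4.000,2.438)
cell (5,0): code 0010 → (5.000,0.460)–(5.557,1.000)
cell (5,1): code 0011 → (5.557,1.000)–(5.545,2.000)
cell (5,2): code 0001 → (5.545,2.000)–(5.000,2.463)
total: 10 segments, chained into 1 closed loop(s), length Σ = 8.852321

segments=10 loops=1 length=8.852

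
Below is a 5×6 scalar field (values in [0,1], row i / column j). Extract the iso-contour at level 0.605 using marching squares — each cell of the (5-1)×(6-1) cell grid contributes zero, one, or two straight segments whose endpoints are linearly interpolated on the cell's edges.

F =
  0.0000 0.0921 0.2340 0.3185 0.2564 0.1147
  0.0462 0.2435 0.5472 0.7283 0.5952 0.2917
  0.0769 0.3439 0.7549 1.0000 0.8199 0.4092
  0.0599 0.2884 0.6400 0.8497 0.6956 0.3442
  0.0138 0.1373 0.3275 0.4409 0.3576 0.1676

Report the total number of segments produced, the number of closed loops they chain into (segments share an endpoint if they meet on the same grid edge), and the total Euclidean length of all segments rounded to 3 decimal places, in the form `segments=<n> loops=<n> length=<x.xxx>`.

cell (0,2): code 0100 → (0.699,3.000)–(1.000,2.319)
cell (0,3): code 1000 → (1.000,3.926)–(0.699,3.000)
cell (1,1): code 0100 → (1.278,2.000)–(2.000,1.635)
cell (1,2): code 1110 → (1.000,2.319)–(1.278,2.000)
cell (1,3): code 1101 → (1.044,4.000)–(1.000,3.926)
cell (1,4): code 1000 → (2.000,4.523)–(1.044,4.000)
cell (2,1): code 0110 → (2.000,1.635)–(3.000,1.900)
cell (2,4): code 1001 → (3.000,4.258)–(2.000,4.523)
cell (3,1): code 0010 → (3.000,1.900)–(3.112,2.000)
cell (3,2): code 0011 → (3.112,2.000)–(3.599,3.000)
cell (3,3): code 0011 → (3.599,3.000)–(3.268,4.000)
cell (3,4): code 0001 → (3.268,4.000)–(3.000,4.258)
total: 12 segments, chained into 1 closed loop(s), length Σ = 8.882453

segments=12 loops=1 length=8.882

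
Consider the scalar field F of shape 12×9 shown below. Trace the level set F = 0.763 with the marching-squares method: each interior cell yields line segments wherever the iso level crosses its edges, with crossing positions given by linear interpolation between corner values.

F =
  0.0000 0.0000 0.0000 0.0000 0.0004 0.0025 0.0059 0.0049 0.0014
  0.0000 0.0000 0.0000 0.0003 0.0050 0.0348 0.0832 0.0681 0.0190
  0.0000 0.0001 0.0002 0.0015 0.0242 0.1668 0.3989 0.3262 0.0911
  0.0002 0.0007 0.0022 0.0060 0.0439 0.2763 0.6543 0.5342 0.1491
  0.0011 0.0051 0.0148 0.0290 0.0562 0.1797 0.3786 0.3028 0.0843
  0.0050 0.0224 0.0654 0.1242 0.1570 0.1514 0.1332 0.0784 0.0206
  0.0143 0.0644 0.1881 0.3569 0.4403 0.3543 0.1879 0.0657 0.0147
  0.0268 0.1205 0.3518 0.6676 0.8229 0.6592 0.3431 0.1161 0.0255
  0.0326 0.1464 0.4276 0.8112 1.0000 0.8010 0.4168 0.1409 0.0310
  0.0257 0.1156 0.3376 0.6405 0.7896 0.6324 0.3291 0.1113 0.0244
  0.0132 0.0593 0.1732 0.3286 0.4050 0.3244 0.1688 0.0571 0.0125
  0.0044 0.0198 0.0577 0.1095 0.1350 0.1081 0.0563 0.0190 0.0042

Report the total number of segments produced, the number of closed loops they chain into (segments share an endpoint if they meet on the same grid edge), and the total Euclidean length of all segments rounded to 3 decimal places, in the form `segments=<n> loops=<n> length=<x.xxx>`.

segments=12 loops=1 length=6.488

cell (6,3): code 0100 → (6.843,4.000)–(7.000,3.614)
cell (6,4): code 1000 → (7.000,4.366)–(6.843,4.000)
cell (7,2): code 0100 → (7.664,3.000)–(8.000,2.874)
cell (7,3): code 1110 → (7.000,3.614)–(7.664,3.000)
cell (7,4): code 1101 → (7.732,5.000)–(7.000,4.366)
cell (7,5): code 1000 → (8.000,5.099)–(7.732,5.000)
cell (8,2): code 0010 → (8.000,2.874)–(8.282,3.000)
cell (8,3): code 0111 → (8.282,3.000)–(9.000,3.822)
cell (8,4): code 1011 → (9.000,4.169)–(8.225,5.000)
cell (8,5): code 0001 → (8.225,5.000)–(8.000,5.099)
cell (9,3): code 0010 → (9.000,3.822)–(9.069,4.000)
cell (9,4): code 0001 → (9.069,4.000)–(9.000,4.169)
total: 12 segments, chained into 1 closed loop(s), length Σ = 6.487712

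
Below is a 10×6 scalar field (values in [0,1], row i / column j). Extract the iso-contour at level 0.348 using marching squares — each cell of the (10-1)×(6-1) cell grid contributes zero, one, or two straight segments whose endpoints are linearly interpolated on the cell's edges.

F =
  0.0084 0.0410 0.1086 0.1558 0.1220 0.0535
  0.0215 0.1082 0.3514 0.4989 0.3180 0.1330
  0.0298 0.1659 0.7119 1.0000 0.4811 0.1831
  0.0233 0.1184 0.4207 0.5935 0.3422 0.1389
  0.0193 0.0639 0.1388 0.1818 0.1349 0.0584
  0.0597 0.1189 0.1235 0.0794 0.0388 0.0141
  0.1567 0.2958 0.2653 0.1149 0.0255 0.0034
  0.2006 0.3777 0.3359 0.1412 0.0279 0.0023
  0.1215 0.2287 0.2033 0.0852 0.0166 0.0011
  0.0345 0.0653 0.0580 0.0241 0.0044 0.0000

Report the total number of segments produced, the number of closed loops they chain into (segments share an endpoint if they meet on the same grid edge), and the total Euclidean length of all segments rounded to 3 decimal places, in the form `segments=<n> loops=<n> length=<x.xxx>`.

segments=16 loops=2 length=11.362

cell (0,1): code 0100 → (0.986,2.000)–(1.000,1.986)
cell (0,2): code 1100 → (0.560,3.000)–(0.986,2.000)
cell (0,3): code 1000 → (1.000,3.834)–(0.560,3.000)
cell (1,1): code 0110 → (1.000,1.986)–(2.000,1.334)
cell (1,3): code 1101 → (1.184,4.000)–(1.000,3.834)
cell (1,4): code 1000 → (2.000,4.447)–(1.184,4.000)
cell (2,1): code 0110 → (2.000,1.334)–(3.000,1.760)
cell (2,3): code 1011 → (3.000,3.977)–(2.958,4.000)
cell (2,4): code 0001 → (2.958,4.000)–(2.000,4.447)
cell (3,1): code 0010 → (3.000,1.760)–(3.258,2.000)
cell (3,2): code 0011 → (3.258,2.000)–(3.596,3.000)
cell (3,3): code 0001 → (3.596,3.000)–(3.000,3.977)
cell (6,0): code 0100 → (6.637,1.000)–(7.000,0.832)
cell (6,1): code 1000 → (7.000,1.711)–(6.637,1.000)
cell (7,0): code 0010 → (7.000,0.832)–(7.199,1.000)
cell (7,1): code 0001 → (7.199,1.000)–(7.000,1.711)
total: 16 segments, chained into 2 closed loop(s), length Σ = 11.362144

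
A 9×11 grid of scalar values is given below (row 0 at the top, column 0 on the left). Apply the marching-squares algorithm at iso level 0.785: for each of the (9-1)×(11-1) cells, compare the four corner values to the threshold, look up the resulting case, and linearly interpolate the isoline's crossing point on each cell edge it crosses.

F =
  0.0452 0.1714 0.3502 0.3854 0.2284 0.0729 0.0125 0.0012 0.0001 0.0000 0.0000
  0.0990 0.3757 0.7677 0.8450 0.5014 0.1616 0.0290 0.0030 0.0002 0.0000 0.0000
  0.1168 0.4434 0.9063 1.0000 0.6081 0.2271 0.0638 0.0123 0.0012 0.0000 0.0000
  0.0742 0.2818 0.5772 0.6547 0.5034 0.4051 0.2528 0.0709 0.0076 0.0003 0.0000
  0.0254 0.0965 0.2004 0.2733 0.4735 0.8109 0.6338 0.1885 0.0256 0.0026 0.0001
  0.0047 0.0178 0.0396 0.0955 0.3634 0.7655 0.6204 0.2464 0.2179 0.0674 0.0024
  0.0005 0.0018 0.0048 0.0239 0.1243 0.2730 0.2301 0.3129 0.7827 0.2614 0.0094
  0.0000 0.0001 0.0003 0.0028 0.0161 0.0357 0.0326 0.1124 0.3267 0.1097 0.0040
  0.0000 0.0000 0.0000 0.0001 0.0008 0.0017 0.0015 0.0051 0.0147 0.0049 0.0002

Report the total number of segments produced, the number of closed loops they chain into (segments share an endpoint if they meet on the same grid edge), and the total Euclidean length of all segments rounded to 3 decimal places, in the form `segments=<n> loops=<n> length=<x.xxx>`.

cell (0,2): code 0100 → (0.869,3.000)–(1.000,2.224)
cell (0,3): code 1000 → (1.000,3.175)–(0.869,3.000)
cell (1,1): code 0100 → (1.125,2.000)–(2.000,1.738)
cell (1,2): code 1110 → (1.000,2.224)–(1.125,2.000)
cell (1,3): code 1001 → (2.000,3.549)–(1.000,3.175)
cell (2,1): code 0010 → (2.000,1.738)–(2.369,2.000)
cell (2,2): code 0011 → (2.369,2.000)–(2.623,3.000)
cell (2,3): code 0001 → (2.623,3.000)–(2.000,3.549)
cell (3,4): code 0100 → (3.936,5.000)–(4.000,4.923)
cell (3,5): code 1000 → (4.000,5.146)–(3.936,5.000)
cell (4,4): code 0010 → (4.000,4.923)–(4.570,5.000)
cell (4,5): code 0001 → (4.570,5.000)–(4.000,5.146)
total: 12 segments, chained into 2 closed loop(s), length Σ = 6.980414

segments=12 loops=2 length=6.980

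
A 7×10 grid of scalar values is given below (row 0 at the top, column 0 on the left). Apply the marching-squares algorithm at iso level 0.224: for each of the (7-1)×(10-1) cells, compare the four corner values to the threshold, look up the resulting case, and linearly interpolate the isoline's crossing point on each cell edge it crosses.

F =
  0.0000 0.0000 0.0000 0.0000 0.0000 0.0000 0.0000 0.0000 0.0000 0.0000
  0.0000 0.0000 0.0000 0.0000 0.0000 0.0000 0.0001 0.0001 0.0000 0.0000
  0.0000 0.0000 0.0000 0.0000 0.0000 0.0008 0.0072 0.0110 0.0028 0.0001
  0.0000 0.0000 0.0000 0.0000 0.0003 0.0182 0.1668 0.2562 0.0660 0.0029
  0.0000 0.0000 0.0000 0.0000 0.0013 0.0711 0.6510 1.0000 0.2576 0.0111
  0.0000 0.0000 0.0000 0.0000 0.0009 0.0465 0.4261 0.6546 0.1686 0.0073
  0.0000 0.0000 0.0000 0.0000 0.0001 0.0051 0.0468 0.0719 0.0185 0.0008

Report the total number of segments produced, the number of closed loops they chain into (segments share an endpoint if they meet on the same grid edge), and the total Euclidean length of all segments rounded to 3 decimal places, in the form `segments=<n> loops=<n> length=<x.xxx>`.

cell (2,6): code 0100 → (2.869,7.000)–(3.000,6.640)
cell (2,7): code 1000 → (3.000,7.169)–(2.869,7.000)
cell (3,5): code 0100 → (3.118,6.000)–(4.000,5.264)
cell (3,6): code 1110 → (3.000,6.640)–(3.118,6.000)
cell (3,7): code 1101 → (3.825,8.000)–(3.000,7.169)
cell (3,8): code 1000 → (4.000,8.136)–(3.825,8.000)
cell (4,5): code 0110 → (4.000,5.264)–(5.000,5.468)
cell (4,7): code 1011 → (5.000,7.886)–(4.378,8.000)
cell (4,8): code 0001 → (4.378,8.000)–(4.000,8.136)
cell (5,5): code 0010 → (5.000,5.468)–(5.533,6.000)
cell (5,6): code 0011 → (5.533,6.000)–(5.739,7.000)
cell (5,7): code 0001 → (5.739,7.000)–(5.000,7.886)
total: 12 segments, chained into 1 closed loop(s), length Σ = 8.772517

segments=12 loops=1 length=8.773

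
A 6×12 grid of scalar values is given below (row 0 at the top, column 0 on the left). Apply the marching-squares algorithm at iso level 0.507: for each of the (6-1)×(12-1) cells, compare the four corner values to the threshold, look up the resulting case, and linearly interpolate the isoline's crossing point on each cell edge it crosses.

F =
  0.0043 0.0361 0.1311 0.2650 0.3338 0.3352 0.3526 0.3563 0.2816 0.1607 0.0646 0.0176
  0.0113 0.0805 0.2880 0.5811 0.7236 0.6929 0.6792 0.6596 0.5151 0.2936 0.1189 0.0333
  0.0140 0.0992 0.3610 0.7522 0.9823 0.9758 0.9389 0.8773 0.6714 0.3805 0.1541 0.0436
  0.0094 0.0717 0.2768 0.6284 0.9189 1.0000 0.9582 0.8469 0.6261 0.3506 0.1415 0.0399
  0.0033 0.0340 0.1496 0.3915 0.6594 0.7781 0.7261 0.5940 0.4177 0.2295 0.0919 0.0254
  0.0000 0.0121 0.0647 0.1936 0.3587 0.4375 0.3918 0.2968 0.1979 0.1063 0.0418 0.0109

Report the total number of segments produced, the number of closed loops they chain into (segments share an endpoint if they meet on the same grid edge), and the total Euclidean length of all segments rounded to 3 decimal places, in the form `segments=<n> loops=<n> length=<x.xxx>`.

segments=20 loops=1 length=16.896

cell (0,2): code 0100 → (0.766,3.000)–(1.000,2.747)
cell (0,3): code 1100 → (0.444,4.000)–(0.766,3.000)
cell (0,4): code 1100 → (0.480,5.000)–(0.444,4.000)
cell (0,5): code 1100 → (0.473,6.000)–(0.480,5.000)
cell (0,6): code 1100 → (0.497,7.000)–(0.473,6.000)
cell (0,7): code 1100 → (0.965,8.000)–(0.497,7.000)
cell (0,8): code 1000 → (1.000,8.037)–(0.965,8.000)
cell (1,2): code 0110 → (1.000,2.747)–(2.000,2.373)
cell (1,8): code 1001 → (2.000,8.565)–(1.000,8.037)
cell (2,2): code 0110 → (2.000,2.373)–(3.000,2.655)
cell (2,8): code 1001 → (3.000,8.432)–(2.000,8.565)
cell (3,2): code 0010 → (3.000,2.655)–(3.512,3.000)
cell (3,3): code 0111 → (3.512,3.000)–(4.000,3.431)
cell (3,7): code 1011 → (4.000,7.493)–(3.571,8.000)
cell (3,8): code 0001 → (3.571,8.000)–(3.000,8.432)
cell (4,3): code 0010 → (4.000,3.431)–(4.507,4.000)
cell (4,4): code 0011 → (4.507,4.000)–(4.796,5.000)
cell (4,5): code 0011 → (4.796,5.000)–(4.655,6.000)
cell (4,6): code 0011 → (4.655,6.000)–(4.293,7.000)
cell (4,7): code 0001 → (4.293,7.000)–(4.000,7.493)
total: 20 segments, chained into 1 closed loop(s), length Σ = 16.896129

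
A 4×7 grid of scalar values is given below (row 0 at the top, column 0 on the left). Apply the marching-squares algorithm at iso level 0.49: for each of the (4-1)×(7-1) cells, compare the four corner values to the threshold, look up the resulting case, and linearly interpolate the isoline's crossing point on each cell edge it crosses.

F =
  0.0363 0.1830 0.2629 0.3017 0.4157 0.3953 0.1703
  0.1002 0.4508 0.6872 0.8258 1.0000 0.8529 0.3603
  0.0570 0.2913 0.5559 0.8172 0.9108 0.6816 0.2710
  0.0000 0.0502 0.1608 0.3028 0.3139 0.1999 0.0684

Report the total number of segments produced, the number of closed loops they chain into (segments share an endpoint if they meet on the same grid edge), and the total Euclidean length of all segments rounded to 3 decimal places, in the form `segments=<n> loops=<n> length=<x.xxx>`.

cell (0,1): code 0100 → (0.535,2.000)–(1.000,1.166)
cell (0,2): code 1100 → (0.359,3.000)–(0.535,2.000)
cell (0,3): code 1100 → (0.127,4.000)–(0.359,3.000)
cell (0,4): code 1100 → (0.207,5.000)–(0.127,4.000)
cell (0,5): code 1000 → (1.000,5.737)–(0.207,5.000)
cell (1,1): code 0110 → (1.000,1.166)–(2.000,1.751)
cell (1,5): code 1001 → (2.000,5.467)–(1.000,5.737)
cell (2,1): code 0010 → (2.000,1.751)–(2.167,2.000)
cell (2,2): code 0011 → (2.167,2.000)–(2.636,3.000)
cell (2,3): code 0011 → (2.636,3.000)–(2.705,4.000)
cell (2,4): code 0011 → (2.705,4.000)–(2.398,5.000)
cell (2,5): code 0001 → (2.398,5.000)–(2.000,5.467)
total: 12 segments, chained into 1 closed loop(s), length Σ = 11.342949

segments=12 loops=1 length=11.343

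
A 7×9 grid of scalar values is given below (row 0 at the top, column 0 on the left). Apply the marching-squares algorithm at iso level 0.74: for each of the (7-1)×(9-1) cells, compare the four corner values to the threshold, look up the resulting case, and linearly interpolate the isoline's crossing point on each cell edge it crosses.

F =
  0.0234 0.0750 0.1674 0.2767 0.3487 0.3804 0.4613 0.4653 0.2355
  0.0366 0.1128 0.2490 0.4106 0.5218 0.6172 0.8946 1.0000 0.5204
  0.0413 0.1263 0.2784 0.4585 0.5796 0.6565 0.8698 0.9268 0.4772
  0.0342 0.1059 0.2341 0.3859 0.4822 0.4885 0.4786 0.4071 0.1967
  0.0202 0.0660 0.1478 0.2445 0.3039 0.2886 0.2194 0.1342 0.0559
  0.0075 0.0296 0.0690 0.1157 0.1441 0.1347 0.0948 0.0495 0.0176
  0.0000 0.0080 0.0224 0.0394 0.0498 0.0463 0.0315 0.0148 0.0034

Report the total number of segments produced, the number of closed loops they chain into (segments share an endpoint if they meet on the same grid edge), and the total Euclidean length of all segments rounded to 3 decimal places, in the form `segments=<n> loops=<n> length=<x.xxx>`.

segments=8 loops=1 length=6.651

cell (0,5): code 0100 → (0.643,6.000)–(1.000,5.443)
cell (0,6): code 1100 → (0.514,7.000)–(0.643,6.000)
cell (0,7): code 1000 → (1.000,7.542)–(0.514,7.000)
cell (1,5): code 0110 → (1.000,5.443)–(2.000,5.391)
cell (1,7): code 1001 → (2.000,7.415)–(1.000,7.542)
cell (2,5): code 0010 → (2.000,5.391)–(2.332,6.000)
cell (2,6): code 0011 → (2.332,6.000)–(2.359,7.000)
cell (2,7): code 0001 → (2.359,7.000)–(2.000,7.415)
total: 8 segments, chained into 1 closed loop(s), length Σ = 6.650503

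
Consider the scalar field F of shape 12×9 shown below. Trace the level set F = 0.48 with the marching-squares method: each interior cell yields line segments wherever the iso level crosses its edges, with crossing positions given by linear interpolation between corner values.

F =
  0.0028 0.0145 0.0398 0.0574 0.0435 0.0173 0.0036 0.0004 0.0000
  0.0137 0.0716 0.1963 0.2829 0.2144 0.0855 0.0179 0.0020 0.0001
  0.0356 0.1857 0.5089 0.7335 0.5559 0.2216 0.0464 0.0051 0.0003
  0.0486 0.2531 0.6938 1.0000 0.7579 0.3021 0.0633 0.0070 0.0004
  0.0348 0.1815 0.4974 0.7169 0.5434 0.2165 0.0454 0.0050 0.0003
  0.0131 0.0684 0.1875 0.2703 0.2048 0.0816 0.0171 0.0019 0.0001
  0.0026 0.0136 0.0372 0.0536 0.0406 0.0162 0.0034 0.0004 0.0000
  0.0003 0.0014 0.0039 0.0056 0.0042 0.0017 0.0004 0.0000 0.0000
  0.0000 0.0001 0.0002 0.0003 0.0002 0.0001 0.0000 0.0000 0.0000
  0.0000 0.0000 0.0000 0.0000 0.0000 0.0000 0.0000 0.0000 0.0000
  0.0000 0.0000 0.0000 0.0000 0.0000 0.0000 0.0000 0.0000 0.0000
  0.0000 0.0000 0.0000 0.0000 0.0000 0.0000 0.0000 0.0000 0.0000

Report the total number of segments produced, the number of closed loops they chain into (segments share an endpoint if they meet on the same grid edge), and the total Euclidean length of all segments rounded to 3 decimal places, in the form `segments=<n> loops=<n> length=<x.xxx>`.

segments=12 loops=1 length=9.438

cell (1,1): code 0100 → (1.908,2.000)–(2.000,1.911)
cell (1,2): code 1100 → (1.437,3.000)–(1.908,2.000)
cell (1,3): code 1100 → (1.778,4.000)–(1.437,3.000)
cell (1,4): code 1000 → (2.000,4.227)–(1.778,4.000)
cell (2,1): code 0110 → (2.000,1.911)–(3.000,1.515)
cell (2,4): code 1001 → (3.000,4.610)–(2.000,4.227)
cell (3,1): code 0110 → (3.000,1.515)–(4.000,1.945)
cell (3,4): code 1001 → (4.000,4.194)–(3.000,4.610)
cell (4,1): code 0010 → (4.000,1.945)–(4.056,2.000)
cell (4,2): code 0011 → (4.056,2.000)–(4.530,3.000)
cell (4,3): code 0011 → (4.530,3.000)–(4.187,4.000)
cell (4,4): code 0001 → (4.187,4.000)–(4.000,4.194)
total: 12 segments, chained into 1 closed loop(s), length Σ = 9.437634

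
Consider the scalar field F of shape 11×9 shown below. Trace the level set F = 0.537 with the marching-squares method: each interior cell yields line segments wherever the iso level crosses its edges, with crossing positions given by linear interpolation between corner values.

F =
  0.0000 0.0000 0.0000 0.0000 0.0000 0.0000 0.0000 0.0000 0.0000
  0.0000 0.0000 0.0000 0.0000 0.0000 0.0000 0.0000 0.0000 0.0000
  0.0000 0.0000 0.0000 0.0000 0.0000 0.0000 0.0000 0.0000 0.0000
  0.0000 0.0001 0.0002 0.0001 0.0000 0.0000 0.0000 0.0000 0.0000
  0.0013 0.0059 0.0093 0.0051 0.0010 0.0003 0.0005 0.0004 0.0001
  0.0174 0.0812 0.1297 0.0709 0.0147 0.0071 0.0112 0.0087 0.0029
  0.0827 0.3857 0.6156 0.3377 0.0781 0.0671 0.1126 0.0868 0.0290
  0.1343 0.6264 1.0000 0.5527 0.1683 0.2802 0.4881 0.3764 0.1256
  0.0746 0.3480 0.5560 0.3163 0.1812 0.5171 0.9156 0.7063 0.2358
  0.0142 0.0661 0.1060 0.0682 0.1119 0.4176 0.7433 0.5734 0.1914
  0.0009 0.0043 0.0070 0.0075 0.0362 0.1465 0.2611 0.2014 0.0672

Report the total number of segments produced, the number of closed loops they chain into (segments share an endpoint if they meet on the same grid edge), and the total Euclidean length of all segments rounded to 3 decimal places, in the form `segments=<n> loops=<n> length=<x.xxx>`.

segments=20 loops=2 length=13.396

cell (5,1): code 0100 → (5.838,2.000)–(6.000,1.658)
cell (5,2): code 1000 → (6.000,2.283)–(5.838,2.000)
cell (6,0): code 0100 → (6.629,1.000)–(7.000,0.818)
cell (6,1): code 1110 → (6.000,1.658)–(6.629,1.000)
cell (6,2): code 1101 → (6.927,3.000)–(6.000,2.283)
cell (6,3): code 1000 → (7.000,3.041)–(6.927,3.000)
cell (7,0): code 0010 → (7.000,0.818)–(7.321,1.000)
cell (7,1): code 0111 → (7.321,1.000)–(8.000,1.909)
cell (7,2): code 1011 → (8.000,2.079)–(7.066,3.000)
cell (7,3): code 0001 → (7.066,3.000)–(7.000,3.041)
cell (7,5): code 0100 → (7.114,6.000)–(8.000,5.050)
cell (7,6): code 1100 → (7.487,7.000)–(7.114,6.000)
cell (7,7): code 1000 → (8.000,7.360)–(7.487,7.000)
cell (8,1): code 0010 → (8.000,1.909)–(8.042,2.000)
cell (8,2): code 0001 → (8.042,2.000)–(8.000,2.079)
cell (8,5): code 0110 → (8.000,5.050)–(9.000,5.367)
cell (8,7): code 1001 → (9.000,7.095)–(8.000,7.360)
cell (9,5): code 0010 → (9.000,5.367)–(9.428,6.000)
cell (9,6): code 0011 → (9.428,6.000)–(9.098,7.000)
cell (9,7): code 0001 → (9.098,7.000)–(9.000,7.095)
total: 20 segments, chained into 2 closed loop(s), length Σ = 13.396113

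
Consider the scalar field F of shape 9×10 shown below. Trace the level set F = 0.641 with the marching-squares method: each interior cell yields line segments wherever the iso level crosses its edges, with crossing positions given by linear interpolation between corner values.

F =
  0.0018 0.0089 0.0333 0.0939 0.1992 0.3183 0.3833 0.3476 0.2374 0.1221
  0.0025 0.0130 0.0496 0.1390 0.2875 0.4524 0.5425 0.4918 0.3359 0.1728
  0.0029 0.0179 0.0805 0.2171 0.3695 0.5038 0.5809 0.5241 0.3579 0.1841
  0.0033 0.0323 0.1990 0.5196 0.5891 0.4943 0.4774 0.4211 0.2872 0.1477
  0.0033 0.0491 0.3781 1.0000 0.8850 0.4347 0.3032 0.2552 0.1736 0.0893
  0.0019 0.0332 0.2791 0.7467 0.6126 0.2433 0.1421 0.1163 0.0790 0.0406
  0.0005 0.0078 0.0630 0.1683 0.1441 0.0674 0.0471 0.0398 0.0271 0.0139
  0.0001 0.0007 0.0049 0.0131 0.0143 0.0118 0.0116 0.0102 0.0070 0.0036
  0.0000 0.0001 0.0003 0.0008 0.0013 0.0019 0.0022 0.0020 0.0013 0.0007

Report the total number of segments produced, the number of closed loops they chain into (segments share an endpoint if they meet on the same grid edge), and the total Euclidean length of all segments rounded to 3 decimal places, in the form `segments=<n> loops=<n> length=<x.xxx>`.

segments=8 loops=1 length=6.377

cell (3,2): code 0100 → (3.253,3.000)–(4.000,2.423)
cell (3,3): code 1100 → (3.175,4.000)–(3.253,3.000)
cell (3,4): code 1000 → (4.000,4.542)–(3.175,4.000)
cell (4,2): code 0110 → (4.000,2.423)–(5.000,2.774)
cell (4,3): code 1011 → (5.000,3.788)–(4.896,4.000)
cell (4,4): code 0001 → (4.896,4.000)–(4.000,4.542)
cell (5,2): code 0010 → (5.000,2.774)–(5.183,3.000)
cell (5,3): code 0001 → (5.183,3.000)–(5.000,3.788)
total: 8 segments, chained into 1 closed loop(s), length Σ = 6.376600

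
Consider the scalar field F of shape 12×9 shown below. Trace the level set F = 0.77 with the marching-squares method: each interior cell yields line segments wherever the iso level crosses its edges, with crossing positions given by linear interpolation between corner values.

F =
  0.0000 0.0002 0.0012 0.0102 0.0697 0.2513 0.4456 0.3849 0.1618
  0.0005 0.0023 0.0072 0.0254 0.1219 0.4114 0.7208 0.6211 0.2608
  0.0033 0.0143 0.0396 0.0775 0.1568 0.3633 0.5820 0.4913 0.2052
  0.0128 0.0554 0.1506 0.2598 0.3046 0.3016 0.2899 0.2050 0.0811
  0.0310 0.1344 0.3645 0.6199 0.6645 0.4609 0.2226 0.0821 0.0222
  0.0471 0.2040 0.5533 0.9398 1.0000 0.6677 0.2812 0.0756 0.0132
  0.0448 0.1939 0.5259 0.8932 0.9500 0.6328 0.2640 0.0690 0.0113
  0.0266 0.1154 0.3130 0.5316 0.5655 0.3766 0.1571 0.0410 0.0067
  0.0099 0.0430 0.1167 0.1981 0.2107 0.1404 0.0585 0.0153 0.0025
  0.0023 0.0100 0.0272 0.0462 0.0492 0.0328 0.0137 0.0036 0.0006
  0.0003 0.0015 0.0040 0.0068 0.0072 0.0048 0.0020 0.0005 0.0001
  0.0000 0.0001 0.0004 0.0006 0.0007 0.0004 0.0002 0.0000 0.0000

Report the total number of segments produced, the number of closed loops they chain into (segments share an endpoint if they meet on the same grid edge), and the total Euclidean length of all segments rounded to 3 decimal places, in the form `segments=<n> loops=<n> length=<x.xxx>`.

cell (4,2): code 0100 → (4.469,3.000)–(5.000,2.561)
cell (4,3): code 1100 → (4.314,4.000)–(4.469,3.000)
cell (4,4): code 1000 → (5.000,4.692)–(4.314,4.000)
cell (5,2): code 0110 → (5.000,2.561)–(6.000,2.665)
cell (5,4): code 1001 → (6.000,4.567)–(5.000,4.692)
cell (6,2): code 0010 → (6.000,2.665)–(6.341,3.000)
cell (6,3): code 0011 → (6.341,3.000)–(6.468,4.000)
cell (6,4): code 0001 → (6.468,4.000)–(6.000,4.567)
total: 8 segments, chained into 1 closed loop(s), length Σ = 6.910075

segments=8 loops=1 length=6.910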